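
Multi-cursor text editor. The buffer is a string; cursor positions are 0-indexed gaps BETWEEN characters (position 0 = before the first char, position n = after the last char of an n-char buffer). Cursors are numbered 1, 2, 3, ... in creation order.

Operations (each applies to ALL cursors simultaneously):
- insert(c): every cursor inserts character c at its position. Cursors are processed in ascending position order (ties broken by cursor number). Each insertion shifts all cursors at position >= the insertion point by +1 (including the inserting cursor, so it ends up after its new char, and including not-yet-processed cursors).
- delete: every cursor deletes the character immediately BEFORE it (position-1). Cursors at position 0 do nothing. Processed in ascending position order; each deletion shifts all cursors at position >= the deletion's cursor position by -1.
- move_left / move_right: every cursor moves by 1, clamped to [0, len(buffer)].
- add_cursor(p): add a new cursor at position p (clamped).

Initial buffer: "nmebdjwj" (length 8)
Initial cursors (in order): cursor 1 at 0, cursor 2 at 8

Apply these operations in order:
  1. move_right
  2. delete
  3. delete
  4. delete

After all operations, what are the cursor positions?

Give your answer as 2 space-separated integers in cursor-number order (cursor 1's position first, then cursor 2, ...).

After op 1 (move_right): buffer="nmebdjwj" (len 8), cursors c1@1 c2@8, authorship ........
After op 2 (delete): buffer="mebdjw" (len 6), cursors c1@0 c2@6, authorship ......
After op 3 (delete): buffer="mebdj" (len 5), cursors c1@0 c2@5, authorship .....
After op 4 (delete): buffer="mebd" (len 4), cursors c1@0 c2@4, authorship ....

Answer: 0 4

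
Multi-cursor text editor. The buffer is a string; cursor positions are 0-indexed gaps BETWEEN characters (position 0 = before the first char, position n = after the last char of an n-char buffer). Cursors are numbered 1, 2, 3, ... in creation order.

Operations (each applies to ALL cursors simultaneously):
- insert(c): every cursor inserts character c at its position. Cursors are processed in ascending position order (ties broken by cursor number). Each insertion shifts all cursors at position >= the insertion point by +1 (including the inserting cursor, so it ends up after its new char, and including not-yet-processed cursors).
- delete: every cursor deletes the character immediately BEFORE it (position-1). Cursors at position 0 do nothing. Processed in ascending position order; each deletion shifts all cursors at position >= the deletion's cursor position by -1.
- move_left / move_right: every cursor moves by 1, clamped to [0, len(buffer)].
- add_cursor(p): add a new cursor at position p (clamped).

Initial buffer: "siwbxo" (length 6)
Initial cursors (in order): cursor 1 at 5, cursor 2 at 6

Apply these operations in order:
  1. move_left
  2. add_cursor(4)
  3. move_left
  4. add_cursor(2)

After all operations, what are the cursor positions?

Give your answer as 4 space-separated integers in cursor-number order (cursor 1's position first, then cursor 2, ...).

After op 1 (move_left): buffer="siwbxo" (len 6), cursors c1@4 c2@5, authorship ......
After op 2 (add_cursor(4)): buffer="siwbxo" (len 6), cursors c1@4 c3@4 c2@5, authorship ......
After op 3 (move_left): buffer="siwbxo" (len 6), cursors c1@3 c3@3 c2@4, authorship ......
After op 4 (add_cursor(2)): buffer="siwbxo" (len 6), cursors c4@2 c1@3 c3@3 c2@4, authorship ......

Answer: 3 4 3 2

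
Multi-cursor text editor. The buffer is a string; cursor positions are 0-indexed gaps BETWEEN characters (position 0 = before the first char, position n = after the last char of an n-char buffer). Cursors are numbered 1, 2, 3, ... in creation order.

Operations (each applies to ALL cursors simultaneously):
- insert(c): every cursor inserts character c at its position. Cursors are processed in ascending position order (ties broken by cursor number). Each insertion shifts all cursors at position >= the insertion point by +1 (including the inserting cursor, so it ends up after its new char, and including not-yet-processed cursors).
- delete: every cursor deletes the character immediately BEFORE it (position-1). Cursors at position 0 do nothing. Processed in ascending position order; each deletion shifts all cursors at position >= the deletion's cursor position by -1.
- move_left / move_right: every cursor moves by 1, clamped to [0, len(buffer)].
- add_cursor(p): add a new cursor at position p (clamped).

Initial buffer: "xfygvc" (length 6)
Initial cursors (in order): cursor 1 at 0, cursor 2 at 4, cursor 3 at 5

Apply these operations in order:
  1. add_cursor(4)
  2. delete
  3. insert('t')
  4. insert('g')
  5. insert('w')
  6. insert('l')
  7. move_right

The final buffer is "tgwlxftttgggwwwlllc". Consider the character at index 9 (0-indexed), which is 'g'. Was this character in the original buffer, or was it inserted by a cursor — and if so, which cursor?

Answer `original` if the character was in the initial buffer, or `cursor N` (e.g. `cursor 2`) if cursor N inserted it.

Answer: cursor 2

Derivation:
After op 1 (add_cursor(4)): buffer="xfygvc" (len 6), cursors c1@0 c2@4 c4@4 c3@5, authorship ......
After op 2 (delete): buffer="xfc" (len 3), cursors c1@0 c2@2 c3@2 c4@2, authorship ...
After op 3 (insert('t')): buffer="txftttc" (len 7), cursors c1@1 c2@6 c3@6 c4@6, authorship 1..234.
After op 4 (insert('g')): buffer="tgxftttgggc" (len 11), cursors c1@2 c2@10 c3@10 c4@10, authorship 11..234234.
After op 5 (insert('w')): buffer="tgwxftttgggwwwc" (len 15), cursors c1@3 c2@14 c3@14 c4@14, authorship 111..234234234.
After op 6 (insert('l')): buffer="tgwlxftttgggwwwlllc" (len 19), cursors c1@4 c2@18 c3@18 c4@18, authorship 1111..234234234234.
After op 7 (move_right): buffer="tgwlxftttgggwwwlllc" (len 19), cursors c1@5 c2@19 c3@19 c4@19, authorship 1111..234234234234.
Authorship (.=original, N=cursor N): 1 1 1 1 . . 2 3 4 2 3 4 2 3 4 2 3 4 .
Index 9: author = 2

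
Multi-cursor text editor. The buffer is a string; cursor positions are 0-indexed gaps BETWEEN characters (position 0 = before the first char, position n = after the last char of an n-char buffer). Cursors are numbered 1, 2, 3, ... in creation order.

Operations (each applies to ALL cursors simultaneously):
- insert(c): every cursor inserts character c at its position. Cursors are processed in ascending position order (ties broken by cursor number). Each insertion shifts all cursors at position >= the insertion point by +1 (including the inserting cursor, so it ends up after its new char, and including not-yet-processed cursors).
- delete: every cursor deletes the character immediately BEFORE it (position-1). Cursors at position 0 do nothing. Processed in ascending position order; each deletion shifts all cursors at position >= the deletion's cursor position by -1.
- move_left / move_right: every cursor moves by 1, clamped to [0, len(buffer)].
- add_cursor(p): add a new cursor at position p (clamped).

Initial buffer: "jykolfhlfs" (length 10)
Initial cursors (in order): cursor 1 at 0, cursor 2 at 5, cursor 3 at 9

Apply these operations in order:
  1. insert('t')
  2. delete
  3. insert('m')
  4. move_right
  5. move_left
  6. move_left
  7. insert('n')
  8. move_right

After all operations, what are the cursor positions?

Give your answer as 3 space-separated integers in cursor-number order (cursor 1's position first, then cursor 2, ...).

After op 1 (insert('t')): buffer="tjykoltfhlfts" (len 13), cursors c1@1 c2@7 c3@12, authorship 1.....2....3.
After op 2 (delete): buffer="jykolfhlfs" (len 10), cursors c1@0 c2@5 c3@9, authorship ..........
After op 3 (insert('m')): buffer="mjykolmfhlfms" (len 13), cursors c1@1 c2@7 c3@12, authorship 1.....2....3.
After op 4 (move_right): buffer="mjykolmfhlfms" (len 13), cursors c1@2 c2@8 c3@13, authorship 1.....2....3.
After op 5 (move_left): buffer="mjykolmfhlfms" (len 13), cursors c1@1 c2@7 c3@12, authorship 1.....2....3.
After op 6 (move_left): buffer="mjykolmfhlfms" (len 13), cursors c1@0 c2@6 c3@11, authorship 1.....2....3.
After op 7 (insert('n')): buffer="nmjykolnmfhlfnms" (len 16), cursors c1@1 c2@8 c3@14, authorship 11.....22....33.
After op 8 (move_right): buffer="nmjykolnmfhlfnms" (len 16), cursors c1@2 c2@9 c3@15, authorship 11.....22....33.

Answer: 2 9 15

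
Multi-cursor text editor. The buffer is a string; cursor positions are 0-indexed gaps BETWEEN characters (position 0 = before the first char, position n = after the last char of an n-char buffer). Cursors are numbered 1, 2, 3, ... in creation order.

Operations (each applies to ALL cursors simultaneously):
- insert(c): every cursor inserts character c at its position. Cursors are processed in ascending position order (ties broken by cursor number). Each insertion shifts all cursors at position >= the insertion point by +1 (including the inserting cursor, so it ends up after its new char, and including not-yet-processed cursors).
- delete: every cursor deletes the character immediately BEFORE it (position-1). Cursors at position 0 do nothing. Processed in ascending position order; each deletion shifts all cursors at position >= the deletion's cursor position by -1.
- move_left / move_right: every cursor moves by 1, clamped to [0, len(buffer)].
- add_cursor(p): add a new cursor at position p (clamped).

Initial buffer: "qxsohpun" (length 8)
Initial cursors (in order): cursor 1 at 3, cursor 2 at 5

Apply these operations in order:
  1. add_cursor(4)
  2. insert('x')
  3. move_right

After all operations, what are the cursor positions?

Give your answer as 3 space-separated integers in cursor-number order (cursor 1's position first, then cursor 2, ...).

Answer: 5 9 7

Derivation:
After op 1 (add_cursor(4)): buffer="qxsohpun" (len 8), cursors c1@3 c3@4 c2@5, authorship ........
After op 2 (insert('x')): buffer="qxsxoxhxpun" (len 11), cursors c1@4 c3@6 c2@8, authorship ...1.3.2...
After op 3 (move_right): buffer="qxsxoxhxpun" (len 11), cursors c1@5 c3@7 c2@9, authorship ...1.3.2...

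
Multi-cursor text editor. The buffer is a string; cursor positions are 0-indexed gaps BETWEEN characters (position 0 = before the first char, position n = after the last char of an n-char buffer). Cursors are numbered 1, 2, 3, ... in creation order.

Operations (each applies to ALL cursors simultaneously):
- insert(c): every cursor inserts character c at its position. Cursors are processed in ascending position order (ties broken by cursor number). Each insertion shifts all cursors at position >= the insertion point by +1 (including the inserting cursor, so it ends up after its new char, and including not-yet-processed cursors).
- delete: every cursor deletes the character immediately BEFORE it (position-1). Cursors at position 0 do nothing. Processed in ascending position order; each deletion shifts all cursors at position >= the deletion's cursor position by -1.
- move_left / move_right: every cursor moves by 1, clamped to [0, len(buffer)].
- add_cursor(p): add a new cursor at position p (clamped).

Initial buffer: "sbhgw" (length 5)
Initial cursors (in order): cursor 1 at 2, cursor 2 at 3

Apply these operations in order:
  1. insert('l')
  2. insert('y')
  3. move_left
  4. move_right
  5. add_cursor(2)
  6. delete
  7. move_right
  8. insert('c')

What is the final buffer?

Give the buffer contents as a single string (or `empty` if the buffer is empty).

After op 1 (insert('l')): buffer="sblhlgw" (len 7), cursors c1@3 c2@5, authorship ..1.2..
After op 2 (insert('y')): buffer="sblyhlygw" (len 9), cursors c1@4 c2@7, authorship ..11.22..
After op 3 (move_left): buffer="sblyhlygw" (len 9), cursors c1@3 c2@6, authorship ..11.22..
After op 4 (move_right): buffer="sblyhlygw" (len 9), cursors c1@4 c2@7, authorship ..11.22..
After op 5 (add_cursor(2)): buffer="sblyhlygw" (len 9), cursors c3@2 c1@4 c2@7, authorship ..11.22..
After op 6 (delete): buffer="slhlgw" (len 6), cursors c3@1 c1@2 c2@4, authorship .1.2..
After op 7 (move_right): buffer="slhlgw" (len 6), cursors c3@2 c1@3 c2@5, authorship .1.2..
After op 8 (insert('c')): buffer="slchclgcw" (len 9), cursors c3@3 c1@5 c2@8, authorship .13.12.2.

Answer: slchclgcw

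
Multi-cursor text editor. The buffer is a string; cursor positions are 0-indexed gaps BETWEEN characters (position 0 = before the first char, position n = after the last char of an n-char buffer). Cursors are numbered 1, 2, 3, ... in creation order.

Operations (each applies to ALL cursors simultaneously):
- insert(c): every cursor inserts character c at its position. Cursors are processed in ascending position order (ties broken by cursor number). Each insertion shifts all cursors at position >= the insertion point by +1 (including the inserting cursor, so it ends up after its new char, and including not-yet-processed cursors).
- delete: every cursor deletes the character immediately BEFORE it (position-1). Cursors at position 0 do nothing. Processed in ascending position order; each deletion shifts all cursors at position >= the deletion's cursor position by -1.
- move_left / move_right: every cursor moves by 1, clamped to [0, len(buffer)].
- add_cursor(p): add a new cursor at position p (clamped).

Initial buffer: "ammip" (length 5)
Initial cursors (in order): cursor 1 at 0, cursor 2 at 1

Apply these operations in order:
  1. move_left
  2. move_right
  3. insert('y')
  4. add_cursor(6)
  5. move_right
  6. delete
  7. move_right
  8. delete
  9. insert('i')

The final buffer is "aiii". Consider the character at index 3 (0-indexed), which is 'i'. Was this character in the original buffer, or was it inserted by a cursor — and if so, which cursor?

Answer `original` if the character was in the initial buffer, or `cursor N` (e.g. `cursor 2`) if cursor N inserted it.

Answer: cursor 3

Derivation:
After op 1 (move_left): buffer="ammip" (len 5), cursors c1@0 c2@0, authorship .....
After op 2 (move_right): buffer="ammip" (len 5), cursors c1@1 c2@1, authorship .....
After op 3 (insert('y')): buffer="ayymmip" (len 7), cursors c1@3 c2@3, authorship .12....
After op 4 (add_cursor(6)): buffer="ayymmip" (len 7), cursors c1@3 c2@3 c3@6, authorship .12....
After op 5 (move_right): buffer="ayymmip" (len 7), cursors c1@4 c2@4 c3@7, authorship .12....
After op 6 (delete): buffer="aymi" (len 4), cursors c1@2 c2@2 c3@4, authorship .1..
After op 7 (move_right): buffer="aymi" (len 4), cursors c1@3 c2@3 c3@4, authorship .1..
After op 8 (delete): buffer="a" (len 1), cursors c1@1 c2@1 c3@1, authorship .
After op 9 (insert('i')): buffer="aiii" (len 4), cursors c1@4 c2@4 c3@4, authorship .123
Authorship (.=original, N=cursor N): . 1 2 3
Index 3: author = 3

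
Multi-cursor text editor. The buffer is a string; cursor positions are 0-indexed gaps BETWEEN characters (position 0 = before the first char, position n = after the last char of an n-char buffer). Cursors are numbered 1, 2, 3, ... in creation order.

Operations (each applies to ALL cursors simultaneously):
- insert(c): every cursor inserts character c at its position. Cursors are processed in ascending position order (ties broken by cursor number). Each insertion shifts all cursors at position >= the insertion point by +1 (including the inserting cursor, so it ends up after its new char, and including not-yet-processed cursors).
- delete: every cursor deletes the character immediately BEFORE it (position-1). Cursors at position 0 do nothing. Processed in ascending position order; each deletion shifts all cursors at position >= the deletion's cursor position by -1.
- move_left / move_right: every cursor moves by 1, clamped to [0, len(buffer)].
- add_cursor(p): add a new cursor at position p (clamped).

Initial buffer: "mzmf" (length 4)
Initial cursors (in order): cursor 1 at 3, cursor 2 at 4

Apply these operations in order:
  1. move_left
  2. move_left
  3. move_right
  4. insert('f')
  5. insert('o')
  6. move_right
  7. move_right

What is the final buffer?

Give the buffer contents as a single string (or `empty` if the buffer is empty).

After op 1 (move_left): buffer="mzmf" (len 4), cursors c1@2 c2@3, authorship ....
After op 2 (move_left): buffer="mzmf" (len 4), cursors c1@1 c2@2, authorship ....
After op 3 (move_right): buffer="mzmf" (len 4), cursors c1@2 c2@3, authorship ....
After op 4 (insert('f')): buffer="mzfmff" (len 6), cursors c1@3 c2@5, authorship ..1.2.
After op 5 (insert('o')): buffer="mzfomfof" (len 8), cursors c1@4 c2@7, authorship ..11.22.
After op 6 (move_right): buffer="mzfomfof" (len 8), cursors c1@5 c2@8, authorship ..11.22.
After op 7 (move_right): buffer="mzfomfof" (len 8), cursors c1@6 c2@8, authorship ..11.22.

Answer: mzfomfof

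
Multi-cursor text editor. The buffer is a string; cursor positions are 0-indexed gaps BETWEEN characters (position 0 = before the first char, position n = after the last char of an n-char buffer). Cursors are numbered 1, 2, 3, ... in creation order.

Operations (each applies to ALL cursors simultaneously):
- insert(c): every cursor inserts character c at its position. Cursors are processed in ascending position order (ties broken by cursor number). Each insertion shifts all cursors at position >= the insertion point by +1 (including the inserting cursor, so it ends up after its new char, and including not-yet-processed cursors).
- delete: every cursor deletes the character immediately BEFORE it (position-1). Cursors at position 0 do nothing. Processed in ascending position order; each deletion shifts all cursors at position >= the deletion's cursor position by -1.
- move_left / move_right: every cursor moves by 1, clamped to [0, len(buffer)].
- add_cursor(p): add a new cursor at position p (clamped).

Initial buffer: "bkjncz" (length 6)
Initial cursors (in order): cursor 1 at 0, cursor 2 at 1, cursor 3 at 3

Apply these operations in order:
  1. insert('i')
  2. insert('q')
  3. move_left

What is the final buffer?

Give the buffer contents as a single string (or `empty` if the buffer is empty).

Answer: iqbiqkjiqncz

Derivation:
After op 1 (insert('i')): buffer="ibikjincz" (len 9), cursors c1@1 c2@3 c3@6, authorship 1.2..3...
After op 2 (insert('q')): buffer="iqbiqkjiqncz" (len 12), cursors c1@2 c2@5 c3@9, authorship 11.22..33...
After op 3 (move_left): buffer="iqbiqkjiqncz" (len 12), cursors c1@1 c2@4 c3@8, authorship 11.22..33...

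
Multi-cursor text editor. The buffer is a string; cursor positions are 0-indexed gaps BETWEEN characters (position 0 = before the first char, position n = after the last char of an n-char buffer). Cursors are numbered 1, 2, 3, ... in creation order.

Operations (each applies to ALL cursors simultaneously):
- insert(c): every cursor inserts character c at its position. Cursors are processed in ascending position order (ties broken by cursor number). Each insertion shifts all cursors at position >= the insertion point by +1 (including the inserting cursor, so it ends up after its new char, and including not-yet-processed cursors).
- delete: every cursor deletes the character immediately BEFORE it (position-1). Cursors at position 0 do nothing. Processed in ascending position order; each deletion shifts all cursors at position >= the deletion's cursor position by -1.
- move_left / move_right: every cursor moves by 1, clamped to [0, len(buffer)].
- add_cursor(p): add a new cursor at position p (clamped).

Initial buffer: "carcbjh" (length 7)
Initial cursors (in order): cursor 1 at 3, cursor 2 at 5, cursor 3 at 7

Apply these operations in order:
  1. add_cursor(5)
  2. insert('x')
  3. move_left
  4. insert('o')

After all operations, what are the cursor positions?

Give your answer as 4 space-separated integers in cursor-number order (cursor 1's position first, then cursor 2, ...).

After op 1 (add_cursor(5)): buffer="carcbjh" (len 7), cursors c1@3 c2@5 c4@5 c3@7, authorship .......
After op 2 (insert('x')): buffer="carxcbxxjhx" (len 11), cursors c1@4 c2@8 c4@8 c3@11, authorship ...1..24..3
After op 3 (move_left): buffer="carxcbxxjhx" (len 11), cursors c1@3 c2@7 c4@7 c3@10, authorship ...1..24..3
After op 4 (insert('o')): buffer="caroxcbxooxjhox" (len 15), cursors c1@4 c2@10 c4@10 c3@14, authorship ...11..2244..33

Answer: 4 10 14 10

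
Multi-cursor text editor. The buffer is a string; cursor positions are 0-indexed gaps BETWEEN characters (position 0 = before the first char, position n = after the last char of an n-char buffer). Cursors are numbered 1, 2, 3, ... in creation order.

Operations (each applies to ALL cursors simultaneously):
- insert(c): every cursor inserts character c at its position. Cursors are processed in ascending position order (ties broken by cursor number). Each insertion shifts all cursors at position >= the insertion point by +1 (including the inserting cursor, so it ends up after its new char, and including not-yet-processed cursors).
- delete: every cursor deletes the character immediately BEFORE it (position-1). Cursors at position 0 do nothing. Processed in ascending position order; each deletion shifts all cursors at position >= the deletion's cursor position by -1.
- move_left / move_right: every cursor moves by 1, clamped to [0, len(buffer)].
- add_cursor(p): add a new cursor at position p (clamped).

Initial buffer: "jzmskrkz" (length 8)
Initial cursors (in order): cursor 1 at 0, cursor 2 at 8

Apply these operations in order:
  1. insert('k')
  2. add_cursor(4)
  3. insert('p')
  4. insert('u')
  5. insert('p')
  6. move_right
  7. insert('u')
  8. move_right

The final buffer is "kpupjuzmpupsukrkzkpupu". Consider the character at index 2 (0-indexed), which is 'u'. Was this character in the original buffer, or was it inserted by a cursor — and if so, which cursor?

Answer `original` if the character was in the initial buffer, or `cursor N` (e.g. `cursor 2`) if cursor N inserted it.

Answer: cursor 1

Derivation:
After op 1 (insert('k')): buffer="kjzmskrkzk" (len 10), cursors c1@1 c2@10, authorship 1........2
After op 2 (add_cursor(4)): buffer="kjzmskrkzk" (len 10), cursors c1@1 c3@4 c2@10, authorship 1........2
After op 3 (insert('p')): buffer="kpjzmpskrkzkp" (len 13), cursors c1@2 c3@6 c2@13, authorship 11...3.....22
After op 4 (insert('u')): buffer="kpujzmpuskrkzkpu" (len 16), cursors c1@3 c3@8 c2@16, authorship 111...33.....222
After op 5 (insert('p')): buffer="kpupjzmpupskrkzkpup" (len 19), cursors c1@4 c3@10 c2@19, authorship 1111...333.....2222
After op 6 (move_right): buffer="kpupjzmpupskrkzkpup" (len 19), cursors c1@5 c3@11 c2@19, authorship 1111...333.....2222
After op 7 (insert('u')): buffer="kpupjuzmpupsukrkzkpupu" (len 22), cursors c1@6 c3@13 c2@22, authorship 1111.1..333.3....22222
After op 8 (move_right): buffer="kpupjuzmpupsukrkzkpupu" (len 22), cursors c1@7 c3@14 c2@22, authorship 1111.1..333.3....22222
Authorship (.=original, N=cursor N): 1 1 1 1 . 1 . . 3 3 3 . 3 . . . . 2 2 2 2 2
Index 2: author = 1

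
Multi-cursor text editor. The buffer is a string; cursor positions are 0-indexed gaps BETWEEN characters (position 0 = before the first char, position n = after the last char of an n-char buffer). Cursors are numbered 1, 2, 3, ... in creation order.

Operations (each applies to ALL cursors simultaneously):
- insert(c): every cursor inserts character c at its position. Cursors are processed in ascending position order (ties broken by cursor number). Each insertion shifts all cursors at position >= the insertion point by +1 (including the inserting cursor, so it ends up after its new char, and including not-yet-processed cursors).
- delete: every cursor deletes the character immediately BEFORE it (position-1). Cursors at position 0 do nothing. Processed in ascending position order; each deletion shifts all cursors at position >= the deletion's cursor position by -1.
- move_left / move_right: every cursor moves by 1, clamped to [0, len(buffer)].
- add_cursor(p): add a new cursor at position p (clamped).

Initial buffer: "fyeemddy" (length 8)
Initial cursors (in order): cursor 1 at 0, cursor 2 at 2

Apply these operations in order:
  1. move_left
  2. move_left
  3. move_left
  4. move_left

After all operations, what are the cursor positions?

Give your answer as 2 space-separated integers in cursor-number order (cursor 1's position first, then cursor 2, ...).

After op 1 (move_left): buffer="fyeemddy" (len 8), cursors c1@0 c2@1, authorship ........
After op 2 (move_left): buffer="fyeemddy" (len 8), cursors c1@0 c2@0, authorship ........
After op 3 (move_left): buffer="fyeemddy" (len 8), cursors c1@0 c2@0, authorship ........
After op 4 (move_left): buffer="fyeemddy" (len 8), cursors c1@0 c2@0, authorship ........

Answer: 0 0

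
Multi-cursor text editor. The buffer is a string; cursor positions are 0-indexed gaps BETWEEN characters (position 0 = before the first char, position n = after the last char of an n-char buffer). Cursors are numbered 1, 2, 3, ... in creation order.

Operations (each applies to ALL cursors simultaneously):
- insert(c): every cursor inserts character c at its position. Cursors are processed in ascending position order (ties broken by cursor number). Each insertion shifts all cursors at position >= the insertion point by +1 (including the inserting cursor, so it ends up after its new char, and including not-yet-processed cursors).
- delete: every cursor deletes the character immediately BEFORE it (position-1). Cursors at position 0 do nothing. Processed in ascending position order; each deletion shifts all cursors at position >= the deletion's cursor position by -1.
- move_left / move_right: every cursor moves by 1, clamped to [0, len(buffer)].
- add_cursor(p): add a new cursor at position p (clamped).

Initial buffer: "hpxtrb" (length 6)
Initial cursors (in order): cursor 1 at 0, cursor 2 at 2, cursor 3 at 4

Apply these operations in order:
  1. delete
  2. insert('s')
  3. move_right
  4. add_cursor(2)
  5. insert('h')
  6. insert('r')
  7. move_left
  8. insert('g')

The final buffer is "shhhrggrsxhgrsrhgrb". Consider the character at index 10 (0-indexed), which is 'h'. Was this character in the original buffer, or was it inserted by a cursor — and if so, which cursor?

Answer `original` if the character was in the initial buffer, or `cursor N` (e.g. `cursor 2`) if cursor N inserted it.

Answer: cursor 2

Derivation:
After op 1 (delete): buffer="hxrb" (len 4), cursors c1@0 c2@1 c3@2, authorship ....
After op 2 (insert('s')): buffer="shsxsrb" (len 7), cursors c1@1 c2@3 c3@5, authorship 1.2.3..
After op 3 (move_right): buffer="shsxsrb" (len 7), cursors c1@2 c2@4 c3@6, authorship 1.2.3..
After op 4 (add_cursor(2)): buffer="shsxsrb" (len 7), cursors c1@2 c4@2 c2@4 c3@6, authorship 1.2.3..
After op 5 (insert('h')): buffer="shhhsxhsrhb" (len 11), cursors c1@4 c4@4 c2@7 c3@10, authorship 1.142.23.3.
After op 6 (insert('r')): buffer="shhhrrsxhrsrhrb" (len 15), cursors c1@6 c4@6 c2@10 c3@14, authorship 1.14142.223.33.
After op 7 (move_left): buffer="shhhrrsxhrsrhrb" (len 15), cursors c1@5 c4@5 c2@9 c3@13, authorship 1.14142.223.33.
After op 8 (insert('g')): buffer="shhhrggrsxhgrsrhgrb" (len 19), cursors c1@7 c4@7 c2@12 c3@17, authorship 1.1411442.2223.333.
Authorship (.=original, N=cursor N): 1 . 1 4 1 1 4 4 2 . 2 2 2 3 . 3 3 3 .
Index 10: author = 2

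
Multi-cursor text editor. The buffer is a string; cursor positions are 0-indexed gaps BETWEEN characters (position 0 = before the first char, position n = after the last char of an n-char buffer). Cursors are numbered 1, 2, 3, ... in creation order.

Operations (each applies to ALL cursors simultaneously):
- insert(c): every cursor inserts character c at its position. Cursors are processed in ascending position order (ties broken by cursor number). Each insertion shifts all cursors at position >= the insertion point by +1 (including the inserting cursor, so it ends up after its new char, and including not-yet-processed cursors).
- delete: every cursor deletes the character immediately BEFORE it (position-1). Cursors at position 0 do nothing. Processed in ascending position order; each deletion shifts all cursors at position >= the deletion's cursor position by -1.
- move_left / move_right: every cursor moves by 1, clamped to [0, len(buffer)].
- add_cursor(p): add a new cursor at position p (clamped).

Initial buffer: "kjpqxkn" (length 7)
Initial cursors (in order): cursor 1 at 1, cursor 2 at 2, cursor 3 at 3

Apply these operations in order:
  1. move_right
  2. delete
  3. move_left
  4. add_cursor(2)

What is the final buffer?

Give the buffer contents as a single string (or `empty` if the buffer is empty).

After op 1 (move_right): buffer="kjpqxkn" (len 7), cursors c1@2 c2@3 c3@4, authorship .......
After op 2 (delete): buffer="kxkn" (len 4), cursors c1@1 c2@1 c3@1, authorship ....
After op 3 (move_left): buffer="kxkn" (len 4), cursors c1@0 c2@0 c3@0, authorship ....
After op 4 (add_cursor(2)): buffer="kxkn" (len 4), cursors c1@0 c2@0 c3@0 c4@2, authorship ....

Answer: kxkn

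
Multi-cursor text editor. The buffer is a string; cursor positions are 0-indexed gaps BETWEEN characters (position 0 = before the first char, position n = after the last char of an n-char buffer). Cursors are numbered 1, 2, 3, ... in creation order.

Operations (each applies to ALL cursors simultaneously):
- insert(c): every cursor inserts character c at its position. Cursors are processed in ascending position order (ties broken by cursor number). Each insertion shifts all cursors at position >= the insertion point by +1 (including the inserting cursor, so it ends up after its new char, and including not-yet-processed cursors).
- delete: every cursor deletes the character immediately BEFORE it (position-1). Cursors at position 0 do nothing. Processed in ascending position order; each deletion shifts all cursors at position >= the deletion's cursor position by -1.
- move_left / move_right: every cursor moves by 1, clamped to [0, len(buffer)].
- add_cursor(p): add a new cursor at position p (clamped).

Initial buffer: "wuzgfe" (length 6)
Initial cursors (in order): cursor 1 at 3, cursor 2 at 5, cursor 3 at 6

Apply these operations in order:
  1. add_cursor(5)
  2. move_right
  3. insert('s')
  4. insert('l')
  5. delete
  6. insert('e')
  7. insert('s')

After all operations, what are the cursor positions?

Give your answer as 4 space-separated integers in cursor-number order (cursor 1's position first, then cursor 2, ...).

After op 1 (add_cursor(5)): buffer="wuzgfe" (len 6), cursors c1@3 c2@5 c4@5 c3@6, authorship ......
After op 2 (move_right): buffer="wuzgfe" (len 6), cursors c1@4 c2@6 c3@6 c4@6, authorship ......
After op 3 (insert('s')): buffer="wuzgsfesss" (len 10), cursors c1@5 c2@10 c3@10 c4@10, authorship ....1..234
After op 4 (insert('l')): buffer="wuzgslfessslll" (len 14), cursors c1@6 c2@14 c3@14 c4@14, authorship ....11..234234
After op 5 (delete): buffer="wuzgsfesss" (len 10), cursors c1@5 c2@10 c3@10 c4@10, authorship ....1..234
After op 6 (insert('e')): buffer="wuzgsefessseee" (len 14), cursors c1@6 c2@14 c3@14 c4@14, authorship ....11..234234
After op 7 (insert('s')): buffer="wuzgsesfessseeesss" (len 18), cursors c1@7 c2@18 c3@18 c4@18, authorship ....111..234234234

Answer: 7 18 18 18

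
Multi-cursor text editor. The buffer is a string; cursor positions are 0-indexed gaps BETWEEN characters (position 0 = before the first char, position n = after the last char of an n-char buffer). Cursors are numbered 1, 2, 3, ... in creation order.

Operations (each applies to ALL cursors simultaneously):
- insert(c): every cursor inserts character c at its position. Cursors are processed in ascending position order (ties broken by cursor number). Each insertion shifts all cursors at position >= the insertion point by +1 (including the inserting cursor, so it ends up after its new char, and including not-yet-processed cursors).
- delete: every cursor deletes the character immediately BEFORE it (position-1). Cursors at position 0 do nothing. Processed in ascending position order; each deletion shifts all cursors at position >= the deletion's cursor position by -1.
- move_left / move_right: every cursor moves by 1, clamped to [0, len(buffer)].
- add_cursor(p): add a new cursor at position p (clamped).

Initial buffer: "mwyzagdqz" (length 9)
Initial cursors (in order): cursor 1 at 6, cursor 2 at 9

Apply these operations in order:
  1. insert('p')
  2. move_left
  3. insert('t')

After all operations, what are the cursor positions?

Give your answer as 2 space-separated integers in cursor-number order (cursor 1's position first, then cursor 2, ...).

Answer: 7 12

Derivation:
After op 1 (insert('p')): buffer="mwyzagpdqzp" (len 11), cursors c1@7 c2@11, authorship ......1...2
After op 2 (move_left): buffer="mwyzagpdqzp" (len 11), cursors c1@6 c2@10, authorship ......1...2
After op 3 (insert('t')): buffer="mwyzagtpdqztp" (len 13), cursors c1@7 c2@12, authorship ......11...22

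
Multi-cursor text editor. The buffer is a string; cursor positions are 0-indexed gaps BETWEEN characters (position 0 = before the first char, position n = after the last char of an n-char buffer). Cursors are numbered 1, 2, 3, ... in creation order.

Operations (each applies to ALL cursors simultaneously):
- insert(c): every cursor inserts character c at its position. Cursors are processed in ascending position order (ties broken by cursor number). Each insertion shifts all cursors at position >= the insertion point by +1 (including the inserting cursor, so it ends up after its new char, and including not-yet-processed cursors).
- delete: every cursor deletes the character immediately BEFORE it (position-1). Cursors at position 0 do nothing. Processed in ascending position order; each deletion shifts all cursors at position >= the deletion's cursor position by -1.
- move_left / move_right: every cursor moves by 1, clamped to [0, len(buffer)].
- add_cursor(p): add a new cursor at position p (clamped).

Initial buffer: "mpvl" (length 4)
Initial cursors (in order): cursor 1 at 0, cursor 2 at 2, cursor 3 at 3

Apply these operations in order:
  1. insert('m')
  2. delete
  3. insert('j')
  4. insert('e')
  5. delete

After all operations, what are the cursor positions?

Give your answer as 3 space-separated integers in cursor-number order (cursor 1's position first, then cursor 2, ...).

After op 1 (insert('m')): buffer="mmpmvml" (len 7), cursors c1@1 c2@4 c3@6, authorship 1..2.3.
After op 2 (delete): buffer="mpvl" (len 4), cursors c1@0 c2@2 c3@3, authorship ....
After op 3 (insert('j')): buffer="jmpjvjl" (len 7), cursors c1@1 c2@4 c3@6, authorship 1..2.3.
After op 4 (insert('e')): buffer="jempjevjel" (len 10), cursors c1@2 c2@6 c3@9, authorship 11..22.33.
After op 5 (delete): buffer="jmpjvjl" (len 7), cursors c1@1 c2@4 c3@6, authorship 1..2.3.

Answer: 1 4 6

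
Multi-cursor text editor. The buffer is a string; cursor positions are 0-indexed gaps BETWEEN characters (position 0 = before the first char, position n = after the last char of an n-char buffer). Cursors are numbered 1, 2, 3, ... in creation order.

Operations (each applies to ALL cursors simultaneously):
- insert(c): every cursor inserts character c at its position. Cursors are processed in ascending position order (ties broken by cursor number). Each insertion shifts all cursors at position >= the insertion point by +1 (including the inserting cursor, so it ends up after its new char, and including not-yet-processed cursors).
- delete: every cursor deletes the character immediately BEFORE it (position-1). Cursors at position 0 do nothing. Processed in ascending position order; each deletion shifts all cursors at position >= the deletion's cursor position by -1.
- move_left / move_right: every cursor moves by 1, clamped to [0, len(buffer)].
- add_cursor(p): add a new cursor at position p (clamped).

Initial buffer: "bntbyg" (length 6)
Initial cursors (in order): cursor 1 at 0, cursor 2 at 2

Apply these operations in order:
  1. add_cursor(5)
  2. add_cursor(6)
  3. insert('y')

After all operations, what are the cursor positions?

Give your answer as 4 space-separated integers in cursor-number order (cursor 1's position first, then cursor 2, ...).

Answer: 1 4 8 10

Derivation:
After op 1 (add_cursor(5)): buffer="bntbyg" (len 6), cursors c1@0 c2@2 c3@5, authorship ......
After op 2 (add_cursor(6)): buffer="bntbyg" (len 6), cursors c1@0 c2@2 c3@5 c4@6, authorship ......
After op 3 (insert('y')): buffer="ybnytbyygy" (len 10), cursors c1@1 c2@4 c3@8 c4@10, authorship 1..2...3.4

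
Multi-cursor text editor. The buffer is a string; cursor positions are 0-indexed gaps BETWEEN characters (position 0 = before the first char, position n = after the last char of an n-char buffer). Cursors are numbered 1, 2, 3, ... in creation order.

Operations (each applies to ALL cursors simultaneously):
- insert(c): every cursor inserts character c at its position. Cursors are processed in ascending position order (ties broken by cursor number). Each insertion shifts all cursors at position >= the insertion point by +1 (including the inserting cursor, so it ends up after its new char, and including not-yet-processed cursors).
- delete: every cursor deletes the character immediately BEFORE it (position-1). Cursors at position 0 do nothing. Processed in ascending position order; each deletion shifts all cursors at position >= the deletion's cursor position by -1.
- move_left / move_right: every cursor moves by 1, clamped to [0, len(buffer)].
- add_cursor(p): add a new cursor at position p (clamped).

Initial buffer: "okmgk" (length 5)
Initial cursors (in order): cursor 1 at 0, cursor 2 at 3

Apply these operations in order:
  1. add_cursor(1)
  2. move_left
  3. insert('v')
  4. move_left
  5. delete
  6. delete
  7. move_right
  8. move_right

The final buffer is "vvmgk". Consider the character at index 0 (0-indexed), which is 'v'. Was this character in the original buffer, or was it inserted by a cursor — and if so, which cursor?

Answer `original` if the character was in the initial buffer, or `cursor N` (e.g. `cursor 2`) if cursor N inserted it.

Answer: cursor 3

Derivation:
After op 1 (add_cursor(1)): buffer="okmgk" (len 5), cursors c1@0 c3@1 c2@3, authorship .....
After op 2 (move_left): buffer="okmgk" (len 5), cursors c1@0 c3@0 c2@2, authorship .....
After op 3 (insert('v')): buffer="vvokvmgk" (len 8), cursors c1@2 c3@2 c2@5, authorship 13..2...
After op 4 (move_left): buffer="vvokvmgk" (len 8), cursors c1@1 c3@1 c2@4, authorship 13..2...
After op 5 (delete): buffer="vovmgk" (len 6), cursors c1@0 c3@0 c2@2, authorship 3.2...
After op 6 (delete): buffer="vvmgk" (len 5), cursors c1@0 c3@0 c2@1, authorship 32...
After op 7 (move_right): buffer="vvmgk" (len 5), cursors c1@1 c3@1 c2@2, authorship 32...
After op 8 (move_right): buffer="vvmgk" (len 5), cursors c1@2 c3@2 c2@3, authorship 32...
Authorship (.=original, N=cursor N): 3 2 . . .
Index 0: author = 3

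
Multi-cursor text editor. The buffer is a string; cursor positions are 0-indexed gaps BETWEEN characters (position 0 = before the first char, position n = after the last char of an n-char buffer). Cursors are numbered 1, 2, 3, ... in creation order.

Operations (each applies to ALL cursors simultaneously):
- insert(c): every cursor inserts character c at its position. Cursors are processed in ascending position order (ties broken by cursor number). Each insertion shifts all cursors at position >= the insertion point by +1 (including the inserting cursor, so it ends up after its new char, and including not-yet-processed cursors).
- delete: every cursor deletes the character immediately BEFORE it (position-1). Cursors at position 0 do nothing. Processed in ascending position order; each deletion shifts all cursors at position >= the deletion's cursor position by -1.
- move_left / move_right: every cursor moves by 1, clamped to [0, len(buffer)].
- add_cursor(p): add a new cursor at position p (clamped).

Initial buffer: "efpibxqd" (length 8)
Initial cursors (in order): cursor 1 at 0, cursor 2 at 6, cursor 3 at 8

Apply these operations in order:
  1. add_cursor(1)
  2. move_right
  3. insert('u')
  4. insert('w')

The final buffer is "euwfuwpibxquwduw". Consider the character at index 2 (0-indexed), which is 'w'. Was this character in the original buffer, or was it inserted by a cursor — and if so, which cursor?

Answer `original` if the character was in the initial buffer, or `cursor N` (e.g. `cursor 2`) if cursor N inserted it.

After op 1 (add_cursor(1)): buffer="efpibxqd" (len 8), cursors c1@0 c4@1 c2@6 c3@8, authorship ........
After op 2 (move_right): buffer="efpibxqd" (len 8), cursors c1@1 c4@2 c2@7 c3@8, authorship ........
After op 3 (insert('u')): buffer="eufupibxqudu" (len 12), cursors c1@2 c4@4 c2@10 c3@12, authorship .1.4.....2.3
After op 4 (insert('w')): buffer="euwfuwpibxquwduw" (len 16), cursors c1@3 c4@6 c2@13 c3@16, authorship .11.44.....22.33
Authorship (.=original, N=cursor N): . 1 1 . 4 4 . . . . . 2 2 . 3 3
Index 2: author = 1

Answer: cursor 1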